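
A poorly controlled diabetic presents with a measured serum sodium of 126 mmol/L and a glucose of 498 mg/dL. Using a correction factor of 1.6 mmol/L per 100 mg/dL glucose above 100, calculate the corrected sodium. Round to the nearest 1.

132 mmol/L

Corrected Na = measured Na + 1.6 · (glucose − 100)/100
= 126 + 1.6 · (498 − 100)/100
= 126 + 6.4
= 132.4 mmol/L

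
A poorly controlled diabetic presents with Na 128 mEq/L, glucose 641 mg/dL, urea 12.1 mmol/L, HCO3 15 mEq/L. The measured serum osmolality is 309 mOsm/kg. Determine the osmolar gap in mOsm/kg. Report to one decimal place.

Calculated osmolality = 2·Na + glucose/18 + urea
= 2·128 + 641/18 + 12.1
= 256 + 35.61 + 12.10
= 303.71 mOsm/kg ≈ 303.7 mOsm/kg
Osmolar gap = measured − calculated = 309 − 303.7 = 5.3 mOsm/kg

5.3 mOsm/kg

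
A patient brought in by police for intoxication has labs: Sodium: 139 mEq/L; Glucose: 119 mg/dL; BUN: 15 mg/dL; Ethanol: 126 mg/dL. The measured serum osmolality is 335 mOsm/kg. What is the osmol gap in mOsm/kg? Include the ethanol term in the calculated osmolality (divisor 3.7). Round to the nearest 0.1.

11.0 mOsm/kg

Calculated osmolality = 2·Na + glucose/18 + BUN/2.8 + ethanol/3.7
= 2·139 + 119/18 + 15/2.8 + 126/3.7
= 278 + 6.61 + 5.36 + 34.05
= 324.02 mOsm/kg ≈ 324.0 mOsm/kg
Osmolar gap = measured − calculated = 335 − 324.0 = 11.0 mOsm/kg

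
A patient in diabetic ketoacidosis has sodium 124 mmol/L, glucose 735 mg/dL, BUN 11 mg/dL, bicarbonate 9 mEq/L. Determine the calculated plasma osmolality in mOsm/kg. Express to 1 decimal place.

292.8 mOsm/kg

Calculated osmolality = 2·Na + glucose/18 + BUN/2.8
= 2·124 + 735/18 + 11/2.8
= 248 + 40.83 + 3.93
= 292.76 mOsm/kg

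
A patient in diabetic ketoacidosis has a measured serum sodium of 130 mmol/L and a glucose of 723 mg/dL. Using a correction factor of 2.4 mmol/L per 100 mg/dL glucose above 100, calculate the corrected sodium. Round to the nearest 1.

Corrected Na = measured Na + 2.4 · (glucose − 100)/100
= 130 + 2.4 · (723 − 100)/100
= 130 + 15
= 145 mmol/L

145 mmol/L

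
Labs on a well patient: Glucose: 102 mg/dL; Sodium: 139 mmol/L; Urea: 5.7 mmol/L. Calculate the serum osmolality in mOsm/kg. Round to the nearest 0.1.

289.4 mOsm/kg

Calculated osmolality = 2·Na + glucose/18 + urea
= 2·139 + 102/18 + 5.7
= 278 + 5.67 + 5.70
= 289.37 mOsm/kg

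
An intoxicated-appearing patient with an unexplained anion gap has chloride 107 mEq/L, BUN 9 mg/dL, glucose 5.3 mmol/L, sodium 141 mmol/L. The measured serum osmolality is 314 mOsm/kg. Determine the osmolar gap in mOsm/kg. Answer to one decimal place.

23.5 mOsm/kg

Calculated osmolality = 2·Na + glucose + BUN/2.8
= 2·141 + 5.3 + 9/2.8
= 282 + 5.30 + 3.21
= 290.51 mOsm/kg ≈ 290.5 mOsm/kg
Osmolar gap = measured − calculated = 314 − 290.5 = 23.5 mOsm/kg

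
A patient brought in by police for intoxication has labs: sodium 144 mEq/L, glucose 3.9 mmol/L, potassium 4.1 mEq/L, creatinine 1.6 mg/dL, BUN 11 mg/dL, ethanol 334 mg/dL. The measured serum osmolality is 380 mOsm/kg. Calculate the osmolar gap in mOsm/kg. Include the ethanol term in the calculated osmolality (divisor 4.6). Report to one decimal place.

11.6 mOsm/kg

Calculated osmolality = 2·Na + glucose + BUN/2.8 + ethanol/4.6
= 2·144 + 3.9 + 11/2.8 + 334/4.6
= 288 + 3.90 + 3.93 + 72.61
= 368.44 mOsm/kg ≈ 368.4 mOsm/kg
Osmolar gap = measured − calculated = 380 − 368.4 = 11.6 mOsm/kg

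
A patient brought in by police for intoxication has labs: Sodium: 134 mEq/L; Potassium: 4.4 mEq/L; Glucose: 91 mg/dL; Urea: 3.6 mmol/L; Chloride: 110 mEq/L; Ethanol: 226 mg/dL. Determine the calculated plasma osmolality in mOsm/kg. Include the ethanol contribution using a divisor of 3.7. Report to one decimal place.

337.7 mOsm/kg

Calculated osmolality = 2·Na + glucose/18 + urea + ethanol/3.7
= 2·134 + 91/18 + 3.6 + 226/3.7
= 268 + 5.06 + 3.60 + 61.08
= 337.74 mOsm/kg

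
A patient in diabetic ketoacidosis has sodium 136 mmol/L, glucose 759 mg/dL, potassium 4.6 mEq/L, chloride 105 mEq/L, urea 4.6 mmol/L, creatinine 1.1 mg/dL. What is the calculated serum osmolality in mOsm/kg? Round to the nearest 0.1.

Calculated osmolality = 2·Na + glucose/18 + urea
= 2·136 + 759/18 + 4.6
= 272 + 42.17 + 4.60
= 318.77 mOsm/kg

318.8 mOsm/kg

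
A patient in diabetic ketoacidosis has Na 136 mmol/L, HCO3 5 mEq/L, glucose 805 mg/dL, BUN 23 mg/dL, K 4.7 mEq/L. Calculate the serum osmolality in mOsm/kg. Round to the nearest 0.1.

324.9 mOsm/kg

Calculated osmolality = 2·Na + glucose/18 + BUN/2.8
= 2·136 + 805/18 + 23/2.8
= 272 + 44.72 + 8.21
= 324.93 mOsm/kg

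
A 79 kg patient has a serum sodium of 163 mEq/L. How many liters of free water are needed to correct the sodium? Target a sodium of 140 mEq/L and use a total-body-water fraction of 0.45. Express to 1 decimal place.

5.8 L

TBW = 0.45 · 79 = 35.55 L
Free water deficit = TBW · (Na/140 − 1)
= 35.55 · (163/140 − 1)
= 35.55 · 0.1643
= 5.84 L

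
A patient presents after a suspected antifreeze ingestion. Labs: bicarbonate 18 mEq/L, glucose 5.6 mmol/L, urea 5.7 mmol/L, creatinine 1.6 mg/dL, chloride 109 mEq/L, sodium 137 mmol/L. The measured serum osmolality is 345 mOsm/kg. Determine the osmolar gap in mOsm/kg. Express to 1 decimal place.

Calculated osmolality = 2·Na + glucose + urea
= 2·137 + 5.6 + 5.7
= 274 + 5.60 + 5.70
= 285.3 mOsm/kg ≈ 285.3 mOsm/kg
Osmolar gap = measured − calculated = 345 − 285.3 = 59.7 mOsm/kg

59.7 mOsm/kg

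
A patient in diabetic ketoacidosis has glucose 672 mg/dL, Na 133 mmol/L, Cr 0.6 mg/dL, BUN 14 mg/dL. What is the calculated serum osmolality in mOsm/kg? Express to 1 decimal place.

Calculated osmolality = 2·Na + glucose/18 + BUN/2.8
= 2·133 + 672/18 + 14/2.8
= 266 + 37.33 + 5
= 308.33 mOsm/kg

308.3 mOsm/kg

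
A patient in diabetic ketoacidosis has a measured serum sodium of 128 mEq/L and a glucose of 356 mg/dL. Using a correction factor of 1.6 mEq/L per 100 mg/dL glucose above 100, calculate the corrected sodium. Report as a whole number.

Corrected Na = measured Na + 1.6 · (glucose − 100)/100
= 128 + 1.6 · (356 − 100)/100
= 128 + 4.1
= 132.1 mEq/L

132 mEq/L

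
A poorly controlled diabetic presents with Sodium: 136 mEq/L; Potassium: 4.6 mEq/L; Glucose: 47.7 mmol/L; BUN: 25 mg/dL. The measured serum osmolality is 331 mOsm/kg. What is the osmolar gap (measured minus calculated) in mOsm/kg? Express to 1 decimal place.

2.4 mOsm/kg

Calculated osmolality = 2·Na + glucose + BUN/2.8
= 2·136 + 47.7 + 25/2.8
= 272 + 47.70 + 8.93
= 328.63 mOsm/kg ≈ 328.6 mOsm/kg
Osmolar gap = measured − calculated = 331 − 328.6 = 2.4 mOsm/kg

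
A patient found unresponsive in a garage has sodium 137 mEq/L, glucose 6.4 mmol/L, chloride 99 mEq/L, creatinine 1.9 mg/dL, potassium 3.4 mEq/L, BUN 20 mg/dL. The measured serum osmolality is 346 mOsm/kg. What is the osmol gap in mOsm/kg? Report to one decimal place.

58.5 mOsm/kg

Calculated osmolality = 2·Na + glucose + BUN/2.8
= 2·137 + 6.4 + 20/2.8
= 274 + 6.40 + 7.14
= 287.54 mOsm/kg ≈ 287.5 mOsm/kg
Osmolar gap = measured − calculated = 346 − 287.5 = 58.5 mOsm/kg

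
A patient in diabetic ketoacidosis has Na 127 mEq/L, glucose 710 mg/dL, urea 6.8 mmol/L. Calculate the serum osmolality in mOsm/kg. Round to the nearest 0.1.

Calculated osmolality = 2·Na + glucose/18 + urea
= 2·127 + 710/18 + 6.8
= 254 + 39.44 + 6.80
= 300.24 mOsm/kg

300.2 mOsm/kg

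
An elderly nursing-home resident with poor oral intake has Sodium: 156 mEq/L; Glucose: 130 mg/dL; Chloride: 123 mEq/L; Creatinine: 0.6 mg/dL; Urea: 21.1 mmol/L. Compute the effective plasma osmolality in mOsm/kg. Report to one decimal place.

Effective osmolality excludes urea (freely permeant across cell membranes):
2·Na + glucose/18
= 2·156 + 130/18
= 312 + 7.22
= 319.22 mOsm/kg

319.2 mOsm/kg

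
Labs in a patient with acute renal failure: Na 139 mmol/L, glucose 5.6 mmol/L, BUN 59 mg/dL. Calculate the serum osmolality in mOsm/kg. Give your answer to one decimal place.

304.7 mOsm/kg

Calculated osmolality = 2·Na + glucose + BUN/2.8
= 2·139 + 5.6 + 59/2.8
= 278 + 5.60 + 21.07
= 304.67 mOsm/kg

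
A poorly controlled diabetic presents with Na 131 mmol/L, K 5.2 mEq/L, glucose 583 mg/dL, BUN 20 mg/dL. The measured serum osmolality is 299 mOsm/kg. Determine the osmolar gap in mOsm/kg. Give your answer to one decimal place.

Calculated osmolality = 2·Na + glucose/18 + BUN/2.8
= 2·131 + 583/18 + 20/2.8
= 262 + 32.39 + 7.14
= 301.53 mOsm/kg ≈ 301.5 mOsm/kg
Osmolar gap = measured − calculated = 299 − 301.5 = -2.5 mOsm/kg

-2.5 mOsm/kg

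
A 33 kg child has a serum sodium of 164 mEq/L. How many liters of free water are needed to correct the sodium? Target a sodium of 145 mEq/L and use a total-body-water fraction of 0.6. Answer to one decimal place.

2.6 L

TBW = 0.6 · 33 = 19.8 L
Free water deficit = TBW · (Na/145 − 1)
= 19.8 · (164/145 − 1)
= 19.8 · 0.131
= 2.59 L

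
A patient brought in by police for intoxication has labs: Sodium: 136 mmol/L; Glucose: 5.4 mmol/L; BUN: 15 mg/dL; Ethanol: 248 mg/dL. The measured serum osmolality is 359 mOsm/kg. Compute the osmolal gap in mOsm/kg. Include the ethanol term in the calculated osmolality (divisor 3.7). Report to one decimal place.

9.2 mOsm/kg

Calculated osmolality = 2·Na + glucose + BUN/2.8 + ethanol/3.7
= 2·136 + 5.4 + 15/2.8 + 248/3.7
= 272 + 5.40 + 5.36 + 67.03
= 349.79 mOsm/kg ≈ 349.8 mOsm/kg
Osmolar gap = measured − calculated = 359 − 349.8 = 9.2 mOsm/kg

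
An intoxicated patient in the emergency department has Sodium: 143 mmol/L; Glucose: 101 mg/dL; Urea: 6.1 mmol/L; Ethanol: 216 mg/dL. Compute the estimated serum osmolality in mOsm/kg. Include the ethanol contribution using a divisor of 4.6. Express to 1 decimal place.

344.7 mOsm/kg

Calculated osmolality = 2·Na + glucose/18 + urea + ethanol/4.6
= 2·143 + 101/18 + 6.1 + 216/4.6
= 286 + 5.61 + 6.10 + 46.96
= 344.67 mOsm/kg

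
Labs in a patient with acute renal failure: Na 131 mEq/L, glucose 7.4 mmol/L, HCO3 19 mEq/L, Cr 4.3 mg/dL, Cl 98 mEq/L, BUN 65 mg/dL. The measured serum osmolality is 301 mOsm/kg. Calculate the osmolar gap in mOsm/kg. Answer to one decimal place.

Calculated osmolality = 2·Na + glucose + BUN/2.8
= 2·131 + 7.4 + 65/2.8
= 262 + 7.40 + 23.21
= 292.61 mOsm/kg ≈ 292.6 mOsm/kg
Osmolar gap = measured − calculated = 301 − 292.6 = 8.4 mOsm/kg

8.4 mOsm/kg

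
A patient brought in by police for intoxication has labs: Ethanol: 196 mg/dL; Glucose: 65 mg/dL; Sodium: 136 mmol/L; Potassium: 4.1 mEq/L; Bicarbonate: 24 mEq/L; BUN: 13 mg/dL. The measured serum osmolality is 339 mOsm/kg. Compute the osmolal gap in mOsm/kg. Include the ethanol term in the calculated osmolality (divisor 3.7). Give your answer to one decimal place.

5.8 mOsm/kg

Calculated osmolality = 2·Na + glucose/18 + BUN/2.8 + ethanol/3.7
= 2·136 + 65/18 + 13/2.8 + 196/3.7
= 272 + 3.61 + 4.64 + 52.97
= 333.22 mOsm/kg ≈ 333.2 mOsm/kg
Osmolar gap = measured − calculated = 339 − 333.2 = 5.8 mOsm/kg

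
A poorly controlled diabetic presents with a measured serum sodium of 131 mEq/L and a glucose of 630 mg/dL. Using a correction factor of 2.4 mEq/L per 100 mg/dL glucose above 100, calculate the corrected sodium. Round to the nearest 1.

144 mEq/L

Corrected Na = measured Na + 2.4 · (glucose − 100)/100
= 131 + 2.4 · (630 − 100)/100
= 131 + 12.7
= 143.7 mEq/L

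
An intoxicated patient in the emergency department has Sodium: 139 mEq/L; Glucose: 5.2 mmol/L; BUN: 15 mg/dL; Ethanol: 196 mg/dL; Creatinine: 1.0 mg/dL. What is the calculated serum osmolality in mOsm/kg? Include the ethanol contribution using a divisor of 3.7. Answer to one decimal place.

Calculated osmolality = 2·Na + glucose + BUN/2.8 + ethanol/3.7
= 2·139 + 5.2 + 15/2.8 + 196/3.7
= 278 + 5.20 + 5.36 + 52.97
= 341.53 mOsm/kg

341.5 mOsm/kg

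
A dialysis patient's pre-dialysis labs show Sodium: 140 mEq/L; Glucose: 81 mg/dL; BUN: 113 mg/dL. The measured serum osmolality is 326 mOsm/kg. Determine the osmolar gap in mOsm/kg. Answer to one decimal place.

1.1 mOsm/kg

Calculated osmolality = 2·Na + glucose/18 + BUN/2.8
= 2·140 + 81/18 + 113/2.8
= 280 + 4.50 + 40.36
= 324.86 mOsm/kg ≈ 324.9 mOsm/kg
Osmolar gap = measured − calculated = 326 − 324.9 = 1.1 mOsm/kg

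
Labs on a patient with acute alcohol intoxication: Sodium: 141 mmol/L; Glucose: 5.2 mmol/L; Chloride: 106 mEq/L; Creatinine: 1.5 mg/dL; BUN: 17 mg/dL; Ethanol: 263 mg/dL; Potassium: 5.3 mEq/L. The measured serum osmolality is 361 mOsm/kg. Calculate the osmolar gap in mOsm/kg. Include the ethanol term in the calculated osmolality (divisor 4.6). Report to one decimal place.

10.6 mOsm/kg

Calculated osmolality = 2·Na + glucose + BUN/2.8 + ethanol/4.6
= 2·141 + 5.2 + 17/2.8 + 263/4.6
= 282 + 5.20 + 6.07 + 57.17
= 350.44 mOsm/kg ≈ 350.4 mOsm/kg
Osmolar gap = measured − calculated = 361 − 350.4 = 10.6 mOsm/kg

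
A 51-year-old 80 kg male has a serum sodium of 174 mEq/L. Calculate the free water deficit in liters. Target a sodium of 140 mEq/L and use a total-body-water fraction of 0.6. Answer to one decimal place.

TBW = 0.6 · 80 = 48 L
Free water deficit = TBW · (Na/140 − 1)
= 48 · (174/140 − 1)
= 48 · 0.2429
= 11.66 L

11.7 L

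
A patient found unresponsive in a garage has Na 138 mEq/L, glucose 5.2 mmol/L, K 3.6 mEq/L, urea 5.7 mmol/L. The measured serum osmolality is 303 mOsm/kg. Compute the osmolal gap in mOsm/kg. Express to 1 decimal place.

16.1 mOsm/kg

Calculated osmolality = 2·Na + glucose + urea
= 2·138 + 5.2 + 5.7
= 276 + 5.20 + 5.70
= 286.9 mOsm/kg ≈ 286.9 mOsm/kg
Osmolar gap = measured − calculated = 303 − 286.9 = 16.1 mOsm/kg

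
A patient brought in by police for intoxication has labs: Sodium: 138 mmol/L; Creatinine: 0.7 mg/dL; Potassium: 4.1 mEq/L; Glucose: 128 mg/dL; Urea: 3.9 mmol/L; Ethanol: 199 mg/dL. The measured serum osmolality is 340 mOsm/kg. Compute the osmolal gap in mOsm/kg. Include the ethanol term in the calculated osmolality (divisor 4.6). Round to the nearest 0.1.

9.7 mOsm/kg

Calculated osmolality = 2·Na + glucose/18 + urea + ethanol/4.6
= 2·138 + 128/18 + 3.9 + 199/4.6
= 276 + 7.11 + 3.90 + 43.26
= 330.27 mOsm/kg ≈ 330.3 mOsm/kg
Osmolar gap = measured − calculated = 340 − 330.3 = 9.7 mOsm/kg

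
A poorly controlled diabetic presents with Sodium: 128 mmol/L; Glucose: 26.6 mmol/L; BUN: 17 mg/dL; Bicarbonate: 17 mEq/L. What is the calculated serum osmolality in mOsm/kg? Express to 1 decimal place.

288.7 mOsm/kg

Calculated osmolality = 2·Na + glucose + BUN/2.8
= 2·128 + 26.6 + 17/2.8
= 256 + 26.60 + 6.07
= 288.67 mOsm/kg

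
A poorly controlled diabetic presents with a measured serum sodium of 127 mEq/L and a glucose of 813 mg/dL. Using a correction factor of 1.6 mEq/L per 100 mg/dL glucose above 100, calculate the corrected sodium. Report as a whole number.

138 mEq/L

Corrected Na = measured Na + 1.6 · (glucose − 100)/100
= 127 + 1.6 · (813 − 100)/100
= 127 + 11.4
= 138.4 mEq/L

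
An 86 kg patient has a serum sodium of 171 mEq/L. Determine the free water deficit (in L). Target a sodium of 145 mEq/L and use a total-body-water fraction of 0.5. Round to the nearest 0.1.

7.7 L

TBW = 0.5 · 86 = 43 L
Free water deficit = TBW · (Na/145 − 1)
= 43 · (171/145 − 1)
= 43 · 0.1793
= 7.71 L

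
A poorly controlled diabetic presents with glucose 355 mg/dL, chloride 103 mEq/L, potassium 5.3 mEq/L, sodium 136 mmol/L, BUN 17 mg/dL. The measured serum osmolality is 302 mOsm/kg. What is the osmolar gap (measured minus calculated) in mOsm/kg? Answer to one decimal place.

Calculated osmolality = 2·Na + glucose/18 + BUN/2.8
= 2·136 + 355/18 + 17/2.8
= 272 + 19.72 + 6.07
= 297.79 mOsm/kg ≈ 297.8 mOsm/kg
Osmolar gap = measured − calculated = 302 − 297.8 = 4.2 mOsm/kg

4.2 mOsm/kg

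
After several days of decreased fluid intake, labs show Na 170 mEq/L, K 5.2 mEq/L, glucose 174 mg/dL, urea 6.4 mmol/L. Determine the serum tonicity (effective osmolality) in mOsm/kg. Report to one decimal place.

Effective osmolality excludes urea (freely permeant across cell membranes):
2·Na + glucose/18
= 2·170 + 174/18
= 340 + 9.67
= 349.67 mOsm/kg

349.7 mOsm/kg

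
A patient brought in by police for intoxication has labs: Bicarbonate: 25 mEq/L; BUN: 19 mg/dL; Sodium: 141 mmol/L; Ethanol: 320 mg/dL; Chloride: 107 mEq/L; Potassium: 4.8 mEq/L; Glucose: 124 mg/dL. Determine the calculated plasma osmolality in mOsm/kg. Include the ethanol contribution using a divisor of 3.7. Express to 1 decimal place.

Calculated osmolality = 2·Na + glucose/18 + BUN/2.8 + ethanol/3.7
= 2·141 + 124/18 + 19/2.8 + 320/3.7
= 282 + 6.89 + 6.79 + 86.49
= 382.17 mOsm/kg

382.2 mOsm/kg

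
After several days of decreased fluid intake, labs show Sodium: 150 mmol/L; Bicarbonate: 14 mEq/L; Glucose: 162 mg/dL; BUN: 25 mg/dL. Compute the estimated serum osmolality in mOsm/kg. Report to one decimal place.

317.9 mOsm/kg

Calculated osmolality = 2·Na + glucose/18 + BUN/2.8
= 2·150 + 162/18 + 25/2.8
= 300 + 9 + 8.93
= 317.93 mOsm/kg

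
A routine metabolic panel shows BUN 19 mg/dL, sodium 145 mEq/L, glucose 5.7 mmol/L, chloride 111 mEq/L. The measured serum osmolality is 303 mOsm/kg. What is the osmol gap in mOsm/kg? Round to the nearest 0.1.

Calculated osmolality = 2·Na + glucose + BUN/2.8
= 2·145 + 5.7 + 19/2.8
= 290 + 5.70 + 6.79
= 302.49 mOsm/kg ≈ 302.5 mOsm/kg
Osmolar gap = measured − calculated = 303 − 302.5 = 0.5 mOsm/kg

0.5 mOsm/kg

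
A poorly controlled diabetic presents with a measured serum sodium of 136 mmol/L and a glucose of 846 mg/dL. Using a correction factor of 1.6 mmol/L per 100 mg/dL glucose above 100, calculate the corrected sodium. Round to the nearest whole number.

Corrected Na = measured Na + 1.6 · (glucose − 100)/100
= 136 + 1.6 · (846 − 100)/100
= 136 + 11.9
= 147.9 mmol/L

148 mmol/L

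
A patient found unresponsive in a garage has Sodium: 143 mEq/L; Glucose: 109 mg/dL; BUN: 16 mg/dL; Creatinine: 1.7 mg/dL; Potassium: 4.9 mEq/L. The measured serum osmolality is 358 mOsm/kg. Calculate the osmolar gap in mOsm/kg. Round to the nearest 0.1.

Calculated osmolality = 2·Na + glucose/18 + BUN/2.8
= 2·143 + 109/18 + 16/2.8
= 286 + 6.06 + 5.71
= 297.77 mOsm/kg ≈ 297.8 mOsm/kg
Osmolar gap = measured − calculated = 358 − 297.8 = 60.2 mOsm/kg

60.2 mOsm/kg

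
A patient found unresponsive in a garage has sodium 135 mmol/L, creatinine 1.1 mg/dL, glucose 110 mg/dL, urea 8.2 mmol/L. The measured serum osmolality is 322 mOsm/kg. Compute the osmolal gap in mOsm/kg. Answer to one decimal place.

37.7 mOsm/kg

Calculated osmolality = 2·Na + glucose/18 + urea
= 2·135 + 110/18 + 8.2
= 270 + 6.11 + 8.20
= 284.31 mOsm/kg ≈ 284.3 mOsm/kg
Osmolar gap = measured − calculated = 322 − 284.3 = 37.7 mOsm/kg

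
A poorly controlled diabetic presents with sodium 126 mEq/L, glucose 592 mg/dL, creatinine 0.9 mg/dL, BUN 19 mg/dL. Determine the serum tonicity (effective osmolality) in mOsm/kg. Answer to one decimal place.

Effective osmolality excludes urea (freely permeant across cell membranes):
2·Na + glucose/18
= 2·126 + 592/18
= 252 + 32.89
= 284.89 mOsm/kg

284.9 mOsm/kg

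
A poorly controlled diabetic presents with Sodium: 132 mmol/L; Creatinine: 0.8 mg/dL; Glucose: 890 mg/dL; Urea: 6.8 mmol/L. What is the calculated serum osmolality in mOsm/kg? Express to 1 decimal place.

Calculated osmolality = 2·Na + glucose/18 + urea
= 2·132 + 890/18 + 6.8
= 264 + 49.44 + 6.80
= 320.24 mOsm/kg

320.2 mOsm/kg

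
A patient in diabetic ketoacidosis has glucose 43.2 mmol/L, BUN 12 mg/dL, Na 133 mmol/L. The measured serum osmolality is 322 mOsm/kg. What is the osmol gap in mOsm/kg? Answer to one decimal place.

8.5 mOsm/kg

Calculated osmolality = 2·Na + glucose + BUN/2.8
= 2·133 + 43.2 + 12/2.8
= 266 + 43.20 + 4.29
= 313.49 mOsm/kg ≈ 313.5 mOsm/kg
Osmolar gap = measured − calculated = 322 − 313.5 = 8.5 mOsm/kg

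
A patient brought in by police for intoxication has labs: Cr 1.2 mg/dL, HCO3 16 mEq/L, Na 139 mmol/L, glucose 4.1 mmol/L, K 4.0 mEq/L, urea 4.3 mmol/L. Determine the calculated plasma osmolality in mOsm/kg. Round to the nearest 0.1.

Calculated osmolality = 2·Na + glucose + urea
= 2·139 + 4.1 + 4.3
= 278 + 4.10 + 4.30
= 286.4 mOsm/kg

286.4 mOsm/kg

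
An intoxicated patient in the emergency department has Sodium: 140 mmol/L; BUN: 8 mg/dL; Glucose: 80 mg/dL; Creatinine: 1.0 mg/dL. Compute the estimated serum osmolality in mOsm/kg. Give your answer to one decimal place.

Calculated osmolality = 2·Na + glucose/18 + BUN/2.8
= 2·140 + 80/18 + 8/2.8
= 280 + 4.44 + 2.86
= 287.3 mOsm/kg

287.3 mOsm/kg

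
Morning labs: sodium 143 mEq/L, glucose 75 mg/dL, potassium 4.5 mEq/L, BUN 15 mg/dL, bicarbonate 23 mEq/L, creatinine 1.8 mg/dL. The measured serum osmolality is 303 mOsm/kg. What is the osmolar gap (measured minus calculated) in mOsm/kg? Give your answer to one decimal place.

7.5 mOsm/kg

Calculated osmolality = 2·Na + glucose/18 + BUN/2.8
= 2·143 + 75/18 + 15/2.8
= 286 + 4.17 + 5.36
= 295.53 mOsm/kg ≈ 295.5 mOsm/kg
Osmolar gap = measured − calculated = 303 − 295.5 = 7.5 mOsm/kg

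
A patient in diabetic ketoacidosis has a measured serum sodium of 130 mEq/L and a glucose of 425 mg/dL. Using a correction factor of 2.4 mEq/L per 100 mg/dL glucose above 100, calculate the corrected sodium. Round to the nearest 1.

138 mEq/L

Corrected Na = measured Na + 2.4 · (glucose − 100)/100
= 130 + 2.4 · (425 − 100)/100
= 130 + 7.8
= 137.8 mEq/L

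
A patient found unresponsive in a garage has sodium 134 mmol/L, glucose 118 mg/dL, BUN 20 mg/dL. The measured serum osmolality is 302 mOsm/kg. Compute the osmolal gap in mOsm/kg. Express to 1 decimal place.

Calculated osmolality = 2·Na + glucose/18 + BUN/2.8
= 2·134 + 118/18 + 20/2.8
= 268 + 6.56 + 7.14
= 281.7 mOsm/kg ≈ 281.7 mOsm/kg
Osmolar gap = measured − calculated = 302 − 281.7 = 20.3 mOsm/kg

20.3 mOsm/kg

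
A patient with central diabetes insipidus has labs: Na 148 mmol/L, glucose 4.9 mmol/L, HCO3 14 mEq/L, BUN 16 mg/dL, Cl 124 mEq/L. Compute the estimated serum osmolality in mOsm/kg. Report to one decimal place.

Calculated osmolality = 2·Na + glucose + BUN/2.8
= 2·148 + 4.9 + 16/2.8
= 296 + 4.90 + 5.71
= 306.61 mOsm/kg

306.6 mOsm/kg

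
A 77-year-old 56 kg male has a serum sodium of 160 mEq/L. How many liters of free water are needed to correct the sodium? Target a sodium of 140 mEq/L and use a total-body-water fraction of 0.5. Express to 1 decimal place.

4.0 L

TBW = 0.5 · 56 = 28 L
Free water deficit = TBW · (Na/140 − 1)
= 28 · (160/140 − 1)
= 28 · 0.1429
= 4 L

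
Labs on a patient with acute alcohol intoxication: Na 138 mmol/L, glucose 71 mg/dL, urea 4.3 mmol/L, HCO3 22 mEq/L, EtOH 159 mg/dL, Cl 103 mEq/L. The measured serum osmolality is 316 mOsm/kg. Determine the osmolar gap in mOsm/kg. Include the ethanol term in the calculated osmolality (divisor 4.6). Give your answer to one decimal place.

-2.8 mOsm/kg

Calculated osmolality = 2·Na + glucose/18 + urea + ethanol/4.6
= 2·138 + 71/18 + 4.3 + 159/4.6
= 276 + 3.94 + 4.30 + 34.57
= 318.81 mOsm/kg ≈ 318.8 mOsm/kg
Osmolar gap = measured − calculated = 316 − 318.8 = -2.8 mOsm/kg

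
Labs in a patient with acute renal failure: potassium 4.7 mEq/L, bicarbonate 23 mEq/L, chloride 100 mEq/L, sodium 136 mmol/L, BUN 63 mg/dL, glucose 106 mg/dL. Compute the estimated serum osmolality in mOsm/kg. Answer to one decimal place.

300.4 mOsm/kg

Calculated osmolality = 2·Na + glucose/18 + BUN/2.8
= 2·136 + 106/18 + 63/2.8
= 272 + 5.89 + 22.50
= 300.39 mOsm/kg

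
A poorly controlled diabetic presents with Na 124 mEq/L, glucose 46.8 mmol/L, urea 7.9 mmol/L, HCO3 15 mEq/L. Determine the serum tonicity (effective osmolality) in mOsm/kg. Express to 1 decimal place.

294.8 mOsm/kg

Effective osmolality excludes urea (freely permeant across cell membranes):
2·Na + glucose
= 2·124 + 46.8
= 248 + 46.8
= 294.8 mOsm/kg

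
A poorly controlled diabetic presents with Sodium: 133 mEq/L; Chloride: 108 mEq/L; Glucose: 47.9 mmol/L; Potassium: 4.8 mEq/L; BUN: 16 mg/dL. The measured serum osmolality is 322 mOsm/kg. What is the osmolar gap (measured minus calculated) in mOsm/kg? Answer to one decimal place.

Calculated osmolality = 2·Na + glucose + BUN/2.8
= 2·133 + 47.9 + 16/2.8
= 266 + 47.90 + 5.71
= 319.61 mOsm/kg ≈ 319.6 mOsm/kg
Osmolar gap = measured − calculated = 322 − 319.6 = 2.4 mOsm/kg

2.4 mOsm/kg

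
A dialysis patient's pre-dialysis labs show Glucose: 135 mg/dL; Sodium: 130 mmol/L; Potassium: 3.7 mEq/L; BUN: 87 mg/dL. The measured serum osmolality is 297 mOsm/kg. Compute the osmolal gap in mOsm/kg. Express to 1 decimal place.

-1.6 mOsm/kg

Calculated osmolality = 2·Na + glucose/18 + BUN/2.8
= 2·130 + 135/18 + 87/2.8
= 260 + 7.50 + 31.07
= 298.57 mOsm/kg ≈ 298.6 mOsm/kg
Osmolar gap = measured − calculated = 297 − 298.6 = -1.6 mOsm/kg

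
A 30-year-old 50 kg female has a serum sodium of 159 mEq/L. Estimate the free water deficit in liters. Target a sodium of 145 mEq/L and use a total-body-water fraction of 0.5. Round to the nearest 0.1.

TBW = 0.5 · 50 = 25 L
Free water deficit = TBW · (Na/145 − 1)
= 25 · (159/145 − 1)
= 25 · 0.0966
= 2.42 L

2.4 L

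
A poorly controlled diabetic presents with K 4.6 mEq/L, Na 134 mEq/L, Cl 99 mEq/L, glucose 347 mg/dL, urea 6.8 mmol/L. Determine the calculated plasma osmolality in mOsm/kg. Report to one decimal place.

294.1 mOsm/kg

Calculated osmolality = 2·Na + glucose/18 + urea
= 2·134 + 347/18 + 6.8
= 268 + 19.28 + 6.80
= 294.08 mOsm/kg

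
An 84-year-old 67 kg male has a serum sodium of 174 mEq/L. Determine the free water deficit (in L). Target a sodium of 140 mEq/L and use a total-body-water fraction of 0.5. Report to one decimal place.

8.1 L

TBW = 0.5 · 67 = 33.5 L
Free water deficit = TBW · (Na/140 − 1)
= 33.5 · (174/140 − 1)
= 33.5 · 0.2429
= 8.14 L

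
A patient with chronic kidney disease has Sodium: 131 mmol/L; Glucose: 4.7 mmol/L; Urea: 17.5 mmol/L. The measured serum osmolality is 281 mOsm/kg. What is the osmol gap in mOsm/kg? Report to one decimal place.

Calculated osmolality = 2·Na + glucose + urea
= 2·131 + 4.7 + 17.5
= 262 + 4.70 + 17.50
= 284.2 mOsm/kg ≈ 284.2 mOsm/kg
Osmolar gap = measured − calculated = 281 − 284.2 = -3.2 mOsm/kg

-3.2 mOsm/kg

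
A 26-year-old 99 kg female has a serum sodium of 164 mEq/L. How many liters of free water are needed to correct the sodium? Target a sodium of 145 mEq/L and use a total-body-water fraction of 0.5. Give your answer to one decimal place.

6.5 L

TBW = 0.5 · 99 = 49.5 L
Free water deficit = TBW · (Na/145 − 1)
= 49.5 · (164/145 − 1)
= 49.5 · 0.131
= 6.48 L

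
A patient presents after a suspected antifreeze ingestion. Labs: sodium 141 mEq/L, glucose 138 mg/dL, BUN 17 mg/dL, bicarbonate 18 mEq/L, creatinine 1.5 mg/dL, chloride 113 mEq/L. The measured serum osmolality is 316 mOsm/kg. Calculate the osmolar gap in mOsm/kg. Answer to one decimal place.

Calculated osmolality = 2·Na + glucose/18 + BUN/2.8
= 2·141 + 138/18 + 17/2.8
= 282 + 7.67 + 6.07
= 295.74 mOsm/kg ≈ 295.7 mOsm/kg
Osmolar gap = measured − calculated = 316 − 295.7 = 20.3 mOsm/kg

20.3 mOsm/kg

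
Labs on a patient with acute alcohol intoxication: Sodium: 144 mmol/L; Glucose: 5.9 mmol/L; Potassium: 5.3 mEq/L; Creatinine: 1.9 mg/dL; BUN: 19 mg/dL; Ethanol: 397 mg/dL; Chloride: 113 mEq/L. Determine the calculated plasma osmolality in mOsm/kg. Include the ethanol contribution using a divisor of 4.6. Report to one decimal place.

387.0 mOsm/kg

Calculated osmolality = 2·Na + glucose + BUN/2.8 + ethanol/4.6
= 2·144 + 5.9 + 19/2.8 + 397/4.6
= 288 + 5.90 + 6.79 + 86.30
= 386.99 mOsm/kg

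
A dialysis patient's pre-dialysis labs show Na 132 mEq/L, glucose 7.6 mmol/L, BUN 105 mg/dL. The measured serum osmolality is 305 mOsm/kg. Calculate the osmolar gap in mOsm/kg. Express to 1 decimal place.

-4.1 mOsm/kg

Calculated osmolality = 2·Na + glucose + BUN/2.8
= 2·132 + 7.6 + 105/2.8
= 264 + 7.60 + 37.50
= 309.1 mOsm/kg ≈ 309.1 mOsm/kg
Osmolar gap = measured − calculated = 305 − 309.1 = -4.1 mOsm/kg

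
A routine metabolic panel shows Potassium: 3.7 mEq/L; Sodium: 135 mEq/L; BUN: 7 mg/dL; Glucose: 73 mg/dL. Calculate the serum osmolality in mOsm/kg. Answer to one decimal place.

276.6 mOsm/kg

Calculated osmolality = 2·Na + glucose/18 + BUN/2.8
= 2·135 + 73/18 + 7/2.8
= 270 + 4.06 + 2.50
= 276.56 mOsm/kg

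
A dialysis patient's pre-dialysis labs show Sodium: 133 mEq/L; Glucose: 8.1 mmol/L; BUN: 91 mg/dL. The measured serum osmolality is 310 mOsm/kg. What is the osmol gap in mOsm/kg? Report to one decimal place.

Calculated osmolality = 2·Na + glucose + BUN/2.8
= 2·133 + 8.1 + 91/2.8
= 266 + 8.10 + 32.50
= 306.6 mOsm/kg ≈ 306.6 mOsm/kg
Osmolar gap = measured − calculated = 310 − 306.6 = 3.4 mOsm/kg

3.4 mOsm/kg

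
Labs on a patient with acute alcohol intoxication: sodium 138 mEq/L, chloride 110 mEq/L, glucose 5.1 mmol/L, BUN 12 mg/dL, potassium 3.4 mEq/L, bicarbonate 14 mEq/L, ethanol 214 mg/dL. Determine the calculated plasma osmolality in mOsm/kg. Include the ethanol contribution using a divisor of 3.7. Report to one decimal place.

343.2 mOsm/kg

Calculated osmolality = 2·Na + glucose + BUN/2.8 + ethanol/3.7
= 2·138 + 5.1 + 12/2.8 + 214/3.7
= 276 + 5.10 + 4.29 + 57.84
= 343.23 mOsm/kg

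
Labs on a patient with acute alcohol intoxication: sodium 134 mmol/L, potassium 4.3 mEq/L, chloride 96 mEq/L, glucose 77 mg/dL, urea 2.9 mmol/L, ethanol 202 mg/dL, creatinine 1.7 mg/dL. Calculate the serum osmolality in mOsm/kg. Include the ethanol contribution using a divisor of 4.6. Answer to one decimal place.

319.1 mOsm/kg

Calculated osmolality = 2·Na + glucose/18 + urea + ethanol/4.6
= 2·134 + 77/18 + 2.9 + 202/4.6
= 268 + 4.28 + 2.90 + 43.91
= 319.09 mOsm/kg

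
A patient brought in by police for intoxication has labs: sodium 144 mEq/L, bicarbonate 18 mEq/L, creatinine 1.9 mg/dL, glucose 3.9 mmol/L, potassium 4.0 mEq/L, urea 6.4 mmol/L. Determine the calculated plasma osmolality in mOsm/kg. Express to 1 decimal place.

Calculated osmolality = 2·Na + glucose + urea
= 2·144 + 3.9 + 6.4
= 288 + 3.90 + 6.40
= 298.3 mOsm/kg

298.3 mOsm/kg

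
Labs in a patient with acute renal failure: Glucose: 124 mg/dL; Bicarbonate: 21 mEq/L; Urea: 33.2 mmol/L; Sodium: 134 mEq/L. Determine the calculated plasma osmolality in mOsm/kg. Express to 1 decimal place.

308.1 mOsm/kg

Calculated osmolality = 2·Na + glucose/18 + urea
= 2·134 + 124/18 + 33.2
= 268 + 6.89 + 33.20
= 308.09 mOsm/kg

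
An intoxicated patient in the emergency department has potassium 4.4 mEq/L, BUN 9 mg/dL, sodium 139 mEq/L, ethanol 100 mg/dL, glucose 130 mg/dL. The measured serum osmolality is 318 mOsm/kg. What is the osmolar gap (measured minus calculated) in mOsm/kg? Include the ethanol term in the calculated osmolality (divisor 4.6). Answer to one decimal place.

Calculated osmolality = 2·Na + glucose/18 + BUN/2.8 + ethanol/4.6
= 2·139 + 130/18 + 9/2.8 + 100/4.6
= 278 + 7.22 + 3.21 + 21.74
= 310.17 mOsm/kg ≈ 310.2 mOsm/kg
Osmolar gap = measured − calculated = 318 − 310.2 = 7.8 mOsm/kg

7.8 mOsm/kg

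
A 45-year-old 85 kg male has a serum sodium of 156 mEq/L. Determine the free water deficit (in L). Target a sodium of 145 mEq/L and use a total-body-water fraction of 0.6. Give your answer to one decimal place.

TBW = 0.6 · 85 = 51 L
Free water deficit = TBW · (Na/145 − 1)
= 51 · (156/145 − 1)
= 51 · 0.0759
= 3.87 L

3.9 L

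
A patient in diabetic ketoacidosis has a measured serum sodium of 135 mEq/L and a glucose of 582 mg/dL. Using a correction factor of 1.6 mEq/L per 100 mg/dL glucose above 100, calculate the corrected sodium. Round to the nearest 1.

143 mEq/L

Corrected Na = measured Na + 1.6 · (glucose − 100)/100
= 135 + 1.6 · (582 − 100)/100
= 135 + 7.7
= 142.7 mEq/L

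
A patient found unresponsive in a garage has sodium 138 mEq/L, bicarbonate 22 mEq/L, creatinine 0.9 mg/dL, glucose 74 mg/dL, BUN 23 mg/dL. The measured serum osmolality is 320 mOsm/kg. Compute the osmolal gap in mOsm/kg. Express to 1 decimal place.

Calculated osmolality = 2·Na + glucose/18 + BUN/2.8
= 2·138 + 74/18 + 23/2.8
= 276 + 4.11 + 8.21
= 288.32 mOsm/kg ≈ 288.3 mOsm/kg
Osmolar gap = measured − calculated = 320 − 288.3 = 31.7 mOsm/kg

31.7 mOsm/kg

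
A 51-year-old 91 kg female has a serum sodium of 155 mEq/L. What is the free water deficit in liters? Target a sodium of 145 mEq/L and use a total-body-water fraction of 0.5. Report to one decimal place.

TBW = 0.5 · 91 = 45.5 L
Free water deficit = TBW · (Na/145 − 1)
= 45.5 · (155/145 − 1)
= 45.5 · 0.069
= 3.14 L

3.1 L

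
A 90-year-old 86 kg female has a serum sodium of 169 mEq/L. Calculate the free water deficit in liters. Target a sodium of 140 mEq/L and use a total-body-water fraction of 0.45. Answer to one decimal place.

8.0 L

TBW = 0.45 · 86 = 38.7 L
Free water deficit = TBW · (Na/140 − 1)
= 38.7 · (169/140 − 1)
= 38.7 · 0.2071
= 8.01 L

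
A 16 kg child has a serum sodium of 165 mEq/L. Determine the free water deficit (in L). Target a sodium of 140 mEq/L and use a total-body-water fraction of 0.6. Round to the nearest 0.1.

TBW = 0.6 · 16 = 9.6 L
Free water deficit = TBW · (Na/140 − 1)
= 9.6 · (165/140 − 1)
= 9.6 · 0.1786
= 1.71 L

1.7 L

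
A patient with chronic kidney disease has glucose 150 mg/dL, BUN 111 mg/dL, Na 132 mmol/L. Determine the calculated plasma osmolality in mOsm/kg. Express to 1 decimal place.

312.0 mOsm/kg

Calculated osmolality = 2·Na + glucose/18 + BUN/2.8
= 2·132 + 150/18 + 111/2.8
= 264 + 8.33 + 39.64
= 311.97 mOsm/kg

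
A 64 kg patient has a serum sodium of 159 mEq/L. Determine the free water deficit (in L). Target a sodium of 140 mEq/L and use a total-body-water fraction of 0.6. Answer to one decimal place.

5.2 L

TBW = 0.6 · 64 = 38.4 L
Free water deficit = TBW · (Na/140 − 1)
= 38.4 · (159/140 − 1)
= 38.4 · 0.1357
= 5.21 L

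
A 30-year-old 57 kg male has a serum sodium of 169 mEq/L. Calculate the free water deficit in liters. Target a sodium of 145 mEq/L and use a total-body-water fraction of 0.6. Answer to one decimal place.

5.7 L

TBW = 0.6 · 57 = 34.2 L
Free water deficit = TBW · (Na/145 − 1)
= 34.2 · (169/145 − 1)
= 34.2 · 0.1655
= 5.66 L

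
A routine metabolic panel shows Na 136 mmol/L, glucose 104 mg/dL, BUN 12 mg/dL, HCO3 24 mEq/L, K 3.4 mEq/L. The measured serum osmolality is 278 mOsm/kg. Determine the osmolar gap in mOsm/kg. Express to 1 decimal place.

Calculated osmolality = 2·Na + glucose/18 + BUN/2.8
= 2·136 + 104/18 + 12/2.8
= 272 + 5.78 + 4.29
= 282.07 mOsm/kg ≈ 282.1 mOsm/kg
Osmolar gap = measured − calculated = 278 − 282.1 = -4.1 mOsm/kg

-4.1 mOsm/kg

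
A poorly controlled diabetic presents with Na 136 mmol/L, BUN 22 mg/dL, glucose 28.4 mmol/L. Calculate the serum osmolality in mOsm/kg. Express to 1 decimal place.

308.3 mOsm/kg

Calculated osmolality = 2·Na + glucose + BUN/2.8
= 2·136 + 28.4 + 22/2.8
= 272 + 28.40 + 7.86
= 308.26 mOsm/kg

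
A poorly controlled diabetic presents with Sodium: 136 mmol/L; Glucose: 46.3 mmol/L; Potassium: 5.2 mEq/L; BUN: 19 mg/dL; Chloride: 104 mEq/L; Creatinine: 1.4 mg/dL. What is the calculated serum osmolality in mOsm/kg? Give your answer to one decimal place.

325.1 mOsm/kg

Calculated osmolality = 2·Na + glucose + BUN/2.8
= 2·136 + 46.3 + 19/2.8
= 272 + 46.30 + 6.79
= 325.09 mOsm/kg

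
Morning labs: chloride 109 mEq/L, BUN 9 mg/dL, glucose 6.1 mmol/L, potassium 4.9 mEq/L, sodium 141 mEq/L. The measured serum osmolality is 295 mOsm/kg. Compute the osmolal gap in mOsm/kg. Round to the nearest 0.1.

Calculated osmolality = 2·Na + glucose + BUN/2.8
= 2·141 + 6.1 + 9/2.8
= 282 + 6.10 + 3.21
= 291.31 mOsm/kg ≈ 291.3 mOsm/kg
Osmolar gap = measured − calculated = 295 − 291.3 = 3.7 mOsm/kg

3.7 mOsm/kg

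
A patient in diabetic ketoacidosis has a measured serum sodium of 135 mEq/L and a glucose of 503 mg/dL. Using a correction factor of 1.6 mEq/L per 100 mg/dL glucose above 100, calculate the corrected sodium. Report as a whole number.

141 mEq/L

Corrected Na = measured Na + 1.6 · (glucose − 100)/100
= 135 + 1.6 · (503 − 100)/100
= 135 + 6.4
= 141.4 mEq/L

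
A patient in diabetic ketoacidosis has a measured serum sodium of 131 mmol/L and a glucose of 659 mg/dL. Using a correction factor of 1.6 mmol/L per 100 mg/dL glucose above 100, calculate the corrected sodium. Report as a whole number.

140 mmol/L

Corrected Na = measured Na + 1.6 · (glucose − 100)/100
= 131 + 1.6 · (659 − 100)/100
= 131 + 8.9
= 139.9 mmol/L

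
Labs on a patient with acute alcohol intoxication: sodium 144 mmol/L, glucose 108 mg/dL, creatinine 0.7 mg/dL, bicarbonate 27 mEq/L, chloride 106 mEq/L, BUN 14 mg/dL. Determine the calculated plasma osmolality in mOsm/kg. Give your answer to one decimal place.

299.0 mOsm/kg

Calculated osmolality = 2·Na + glucose/18 + BUN/2.8
= 2·144 + 108/18 + 14/2.8
= 288 + 6 + 5
= 299 mOsm/kg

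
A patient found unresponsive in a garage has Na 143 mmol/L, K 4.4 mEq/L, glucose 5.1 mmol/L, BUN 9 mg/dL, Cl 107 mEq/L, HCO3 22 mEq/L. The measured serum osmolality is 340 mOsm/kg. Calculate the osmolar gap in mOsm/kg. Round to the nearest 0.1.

Calculated osmolality = 2·Na + glucose + BUN/2.8
= 2·143 + 5.1 + 9/2.8
= 286 + 5.10 + 3.21
= 294.31 mOsm/kg ≈ 294.3 mOsm/kg
Osmolar gap = measured − calculated = 340 − 294.3 = 45.7 mOsm/kg

45.7 mOsm/kg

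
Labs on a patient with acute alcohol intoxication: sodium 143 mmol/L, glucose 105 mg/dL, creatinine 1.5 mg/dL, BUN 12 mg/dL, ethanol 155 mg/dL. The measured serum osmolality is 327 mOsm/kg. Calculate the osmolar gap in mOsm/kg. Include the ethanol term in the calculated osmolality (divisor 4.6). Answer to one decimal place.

-2.8 mOsm/kg

Calculated osmolality = 2·Na + glucose/18 + BUN/2.8 + ethanol/4.6
= 2·143 + 105/18 + 12/2.8 + 155/4.6
= 286 + 5.83 + 4.29 + 33.70
= 329.82 mOsm/kg ≈ 329.8 mOsm/kg
Osmolar gap = measured − calculated = 327 − 329.8 = -2.8 mOsm/kg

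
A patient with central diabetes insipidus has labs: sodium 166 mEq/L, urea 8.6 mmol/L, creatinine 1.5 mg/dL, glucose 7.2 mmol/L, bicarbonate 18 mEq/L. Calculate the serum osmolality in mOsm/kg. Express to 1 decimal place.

Calculated osmolality = 2·Na + glucose + urea
= 2·166 + 7.2 + 8.6
= 332 + 7.20 + 8.60
= 347.8 mOsm/kg

347.8 mOsm/kg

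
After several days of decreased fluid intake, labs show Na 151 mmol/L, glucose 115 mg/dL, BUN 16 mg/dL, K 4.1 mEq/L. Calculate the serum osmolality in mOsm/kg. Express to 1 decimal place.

Calculated osmolality = 2·Na + glucose/18 + BUN/2.8
= 2·151 + 115/18 + 16/2.8
= 302 + 6.39 + 5.71
= 314.1 mOsm/kg

314.1 mOsm/kg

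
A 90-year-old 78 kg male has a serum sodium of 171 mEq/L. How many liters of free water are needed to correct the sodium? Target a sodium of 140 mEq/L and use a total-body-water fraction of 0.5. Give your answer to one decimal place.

TBW = 0.5 · 78 = 39 L
Free water deficit = TBW · (Na/140 − 1)
= 39 · (171/140 − 1)
= 39 · 0.2214
= 8.63 L

8.6 L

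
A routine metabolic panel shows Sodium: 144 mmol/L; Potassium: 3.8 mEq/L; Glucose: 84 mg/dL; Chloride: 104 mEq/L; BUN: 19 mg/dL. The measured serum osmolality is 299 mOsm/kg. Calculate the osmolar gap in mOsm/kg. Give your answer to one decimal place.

Calculated osmolality = 2·Na + glucose/18 + BUN/2.8
= 2·144 + 84/18 + 19/2.8
= 288 + 4.67 + 6.79
= 299.46 mOsm/kg ≈ 299.5 mOsm/kg
Osmolar gap = measured − calculated = 299 − 299.5 = -0.5 mOsm/kg

-0.5 mOsm/kg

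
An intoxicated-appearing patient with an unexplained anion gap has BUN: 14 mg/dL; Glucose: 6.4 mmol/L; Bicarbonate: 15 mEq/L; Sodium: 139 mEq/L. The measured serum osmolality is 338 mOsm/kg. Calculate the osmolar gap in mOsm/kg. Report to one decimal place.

48.6 mOsm/kg

Calculated osmolality = 2·Na + glucose + BUN/2.8
= 2·139 + 6.4 + 14/2.8
= 278 + 6.40 + 5
= 289.4 mOsm/kg ≈ 289.4 mOsm/kg
Osmolar gap = measured − calculated = 338 − 289.4 = 48.6 mOsm/kg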